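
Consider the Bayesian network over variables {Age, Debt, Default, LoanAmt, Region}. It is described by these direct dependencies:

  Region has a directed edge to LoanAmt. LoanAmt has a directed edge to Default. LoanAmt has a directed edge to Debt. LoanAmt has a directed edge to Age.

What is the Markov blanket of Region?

{LoanAmt}

A node's Markov blanket = Pa ∪ Ch ∪ (parents of Ch other than the node itself).
Region has no parents.
Children of Region: LoanAmt.
For each child, the remaining parents (spouses of Region):
  LoanAmt: no additional parents.
Taking the union gives {LoanAmt}.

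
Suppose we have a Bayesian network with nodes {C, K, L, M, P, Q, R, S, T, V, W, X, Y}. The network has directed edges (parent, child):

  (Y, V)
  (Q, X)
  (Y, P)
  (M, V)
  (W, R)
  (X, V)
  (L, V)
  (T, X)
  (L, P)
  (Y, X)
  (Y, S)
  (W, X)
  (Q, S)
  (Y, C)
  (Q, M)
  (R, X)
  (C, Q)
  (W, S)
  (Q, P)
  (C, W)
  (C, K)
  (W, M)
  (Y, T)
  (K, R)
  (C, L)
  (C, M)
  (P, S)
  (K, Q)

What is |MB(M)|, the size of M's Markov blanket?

A node's Markov blanket = Pa ∪ Ch ∪ (parents of Ch other than the node itself).
M has parents C, Q, W.
Ch(M) = {V}.
Parents of each child, excluding M:
  V's other parents are L, X, Y.
MB(M) = {C, L, Q, V, W, X, Y}, which has 7 nodes.

7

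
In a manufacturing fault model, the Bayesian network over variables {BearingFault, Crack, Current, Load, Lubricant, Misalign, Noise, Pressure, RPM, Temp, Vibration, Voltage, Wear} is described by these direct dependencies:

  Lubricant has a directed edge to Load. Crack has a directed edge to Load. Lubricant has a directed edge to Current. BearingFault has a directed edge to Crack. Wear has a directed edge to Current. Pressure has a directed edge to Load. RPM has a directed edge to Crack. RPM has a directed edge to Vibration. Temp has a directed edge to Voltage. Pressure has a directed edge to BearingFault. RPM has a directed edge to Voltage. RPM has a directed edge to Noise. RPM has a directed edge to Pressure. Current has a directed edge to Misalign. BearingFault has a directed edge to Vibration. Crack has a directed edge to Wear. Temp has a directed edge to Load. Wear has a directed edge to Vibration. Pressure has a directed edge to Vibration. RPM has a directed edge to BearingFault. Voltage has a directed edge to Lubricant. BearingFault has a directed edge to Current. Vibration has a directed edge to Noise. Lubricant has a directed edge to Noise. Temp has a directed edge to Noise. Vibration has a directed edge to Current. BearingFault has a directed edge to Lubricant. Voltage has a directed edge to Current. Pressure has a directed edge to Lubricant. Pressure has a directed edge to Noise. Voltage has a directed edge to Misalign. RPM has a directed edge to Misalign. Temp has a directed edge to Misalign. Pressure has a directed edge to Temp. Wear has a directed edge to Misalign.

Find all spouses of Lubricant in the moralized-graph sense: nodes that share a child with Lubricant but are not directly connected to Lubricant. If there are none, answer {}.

{Crack, RPM, Temp, Vibration, Wear}

Children of Lubricant: Current, Load, Noise.
  Load's other parents are Crack, Pressure, Temp.
  parents(Noise) \ {Lubricant} = {Pressure, RPM, Temp, Vibration}.
  Current also has parents BearingFault, Vibration, Voltage, Wear.
Excluding nodes already adjacent to Lubricant (BearingFault, Current, Load, Noise, Pressure, Voltage), the co-parent-only contribution is {Crack, RPM, Temp, Vibration, Wear}.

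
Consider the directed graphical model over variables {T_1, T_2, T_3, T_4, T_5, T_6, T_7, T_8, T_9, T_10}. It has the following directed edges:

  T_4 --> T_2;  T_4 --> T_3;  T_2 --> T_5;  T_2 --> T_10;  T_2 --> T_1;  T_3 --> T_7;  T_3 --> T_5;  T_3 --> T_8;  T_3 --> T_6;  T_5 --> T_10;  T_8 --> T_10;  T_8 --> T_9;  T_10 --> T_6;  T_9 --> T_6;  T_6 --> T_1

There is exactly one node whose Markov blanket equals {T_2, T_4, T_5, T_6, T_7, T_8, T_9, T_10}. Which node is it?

The target node must have every member of {T_2, T_4, T_5, T_6, T_7, T_8, T_9, T_10} as a parent, child, or co-parent, and no others.
Parents of T_3: T_4; children: T_5, T_6, T_7, T_8; co-parents: T_2, T_9, T_10.
These exactly cover the given set, so the node is T_3.

T_3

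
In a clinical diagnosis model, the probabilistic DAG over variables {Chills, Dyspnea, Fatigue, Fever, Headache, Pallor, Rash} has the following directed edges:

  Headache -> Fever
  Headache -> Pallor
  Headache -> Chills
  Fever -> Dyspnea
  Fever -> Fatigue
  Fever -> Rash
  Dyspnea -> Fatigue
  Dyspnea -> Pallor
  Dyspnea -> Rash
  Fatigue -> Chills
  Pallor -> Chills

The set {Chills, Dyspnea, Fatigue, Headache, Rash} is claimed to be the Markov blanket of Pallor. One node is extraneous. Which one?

Rash

By definition, MB(Pallor) is built from Pallor's parents, Pallor's children, and the co-parents of Pallor.
Pa(Pallor) = {Dyspnea, Headache}.
Children of Pallor: Chills.
For each child, the remaining parents (spouses of Pallor):
  parents(Chills) \ {Pallor} = {Fatigue, Headache}.
MB(Pallor) = {Chills, Dyspnea, Fatigue, Headache}.
Rash is neither a parent, child, nor co-parent of Pallor, so it does not belong.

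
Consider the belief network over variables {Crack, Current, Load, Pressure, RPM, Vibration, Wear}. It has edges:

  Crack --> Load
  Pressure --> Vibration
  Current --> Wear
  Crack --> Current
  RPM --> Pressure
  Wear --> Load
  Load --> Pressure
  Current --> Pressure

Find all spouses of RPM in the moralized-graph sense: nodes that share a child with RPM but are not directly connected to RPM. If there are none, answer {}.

{Current, Load}

Children of RPM: Pressure.
  Pressure's other parents are Current, Load.
Excluding nodes already adjacent to RPM (Pressure), the co-parent-only contribution is {Current, Load}.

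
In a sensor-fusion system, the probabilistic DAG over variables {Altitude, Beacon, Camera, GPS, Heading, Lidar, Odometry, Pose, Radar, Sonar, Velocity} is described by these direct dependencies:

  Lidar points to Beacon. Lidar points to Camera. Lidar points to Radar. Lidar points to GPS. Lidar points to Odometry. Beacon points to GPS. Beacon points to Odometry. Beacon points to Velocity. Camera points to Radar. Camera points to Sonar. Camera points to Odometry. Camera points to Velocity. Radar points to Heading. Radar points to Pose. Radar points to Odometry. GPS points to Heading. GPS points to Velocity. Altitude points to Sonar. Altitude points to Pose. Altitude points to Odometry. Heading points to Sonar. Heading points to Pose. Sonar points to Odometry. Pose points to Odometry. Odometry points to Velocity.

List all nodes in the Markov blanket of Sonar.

Pa(Sonar) = {Altitude, Camera, Heading}.
Sonar has child Odometry.
Parents of each child, excluding Sonar:
  Odometry also has parents Altitude, Beacon, Camera, Lidar, Pose, Radar.
Union: {Altitude, Camera, Heading} ∪ {Odometry} ∪ {Altitude, Beacon, Camera, Lidar, Pose, Radar} = {Altitude, Beacon, Camera, Heading, Lidar, Odometry, Pose, Radar}.

{Altitude, Beacon, Camera, Heading, Lidar, Odometry, Pose, Radar}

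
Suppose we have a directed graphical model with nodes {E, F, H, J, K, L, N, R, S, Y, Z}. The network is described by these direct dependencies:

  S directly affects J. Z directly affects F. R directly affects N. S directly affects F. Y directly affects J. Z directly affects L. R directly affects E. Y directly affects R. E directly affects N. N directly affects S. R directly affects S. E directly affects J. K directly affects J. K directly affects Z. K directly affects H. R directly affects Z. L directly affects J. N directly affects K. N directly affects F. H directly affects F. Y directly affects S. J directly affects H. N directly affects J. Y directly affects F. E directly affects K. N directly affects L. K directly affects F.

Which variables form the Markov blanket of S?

S's parents: N, R, Y.
S's children: F, J.
Co-parents of S (other parents of its children):
  parents(J) \ {S} = {E, K, L, N, Y}.
  parents(F) \ {S} = {H, K, N, Y, Z}.
So the Markov blanket of S is {E, F, H, J, K, L, N, R, Y, Z}.

{E, F, H, J, K, L, N, R, Y, Z}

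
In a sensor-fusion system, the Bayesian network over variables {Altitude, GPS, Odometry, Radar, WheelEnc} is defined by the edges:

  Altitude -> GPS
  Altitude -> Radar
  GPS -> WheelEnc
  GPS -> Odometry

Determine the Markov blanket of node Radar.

{Altitude}

Parents of Radar: Altitude.
Ch(Radar) = {}.
Radar has no children, so there are no co-parents.
Taking the union gives {Altitude}.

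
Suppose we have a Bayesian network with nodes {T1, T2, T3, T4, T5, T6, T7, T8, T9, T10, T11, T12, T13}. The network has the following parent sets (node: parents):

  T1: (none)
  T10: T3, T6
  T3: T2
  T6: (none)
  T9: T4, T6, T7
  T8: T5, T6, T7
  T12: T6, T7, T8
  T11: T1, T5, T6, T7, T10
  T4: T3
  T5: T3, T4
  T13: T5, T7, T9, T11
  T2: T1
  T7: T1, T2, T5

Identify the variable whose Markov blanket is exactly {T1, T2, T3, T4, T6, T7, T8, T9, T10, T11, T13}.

T5

The target node must have every member of {T1, T2, T3, T4, T6, T7, T8, T9, T10, T11, T13} as a parent, child, or co-parent, and no others.
Parents of T5: T3, T4; children: T7, T8, T11, T13; co-parents: T1, T2, T6, T7, T9, T10, T11.
These exactly cover the given set, so the node is T5.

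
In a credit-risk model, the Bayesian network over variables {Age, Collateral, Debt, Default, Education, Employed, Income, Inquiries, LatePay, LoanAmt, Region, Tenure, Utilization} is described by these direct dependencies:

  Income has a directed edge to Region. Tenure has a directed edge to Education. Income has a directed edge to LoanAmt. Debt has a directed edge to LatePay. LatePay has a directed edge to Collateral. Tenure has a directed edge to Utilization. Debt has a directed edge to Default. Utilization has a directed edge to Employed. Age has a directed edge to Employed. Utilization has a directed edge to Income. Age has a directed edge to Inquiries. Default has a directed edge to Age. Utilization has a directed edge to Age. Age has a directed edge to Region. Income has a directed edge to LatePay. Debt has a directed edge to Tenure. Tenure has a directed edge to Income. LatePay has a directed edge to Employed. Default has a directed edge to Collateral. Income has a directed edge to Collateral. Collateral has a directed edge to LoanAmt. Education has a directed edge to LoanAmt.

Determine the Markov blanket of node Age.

Pa(Age) = {Default, Utilization}.
Ch(Age) = {Employed, Inquiries, Region}.
Other parents of Age's children:
  Region: Income
  Employed: LatePay, Utilization
  Inquiries: —
Union: {Default, Utilization} ∪ {Employed, Inquiries, Region} ∪ {Income, LatePay, Utilization} = {Default, Employed, Income, Inquiries, LatePay, Region, Utilization}.

{Default, Employed, Income, Inquiries, LatePay, Region, Utilization}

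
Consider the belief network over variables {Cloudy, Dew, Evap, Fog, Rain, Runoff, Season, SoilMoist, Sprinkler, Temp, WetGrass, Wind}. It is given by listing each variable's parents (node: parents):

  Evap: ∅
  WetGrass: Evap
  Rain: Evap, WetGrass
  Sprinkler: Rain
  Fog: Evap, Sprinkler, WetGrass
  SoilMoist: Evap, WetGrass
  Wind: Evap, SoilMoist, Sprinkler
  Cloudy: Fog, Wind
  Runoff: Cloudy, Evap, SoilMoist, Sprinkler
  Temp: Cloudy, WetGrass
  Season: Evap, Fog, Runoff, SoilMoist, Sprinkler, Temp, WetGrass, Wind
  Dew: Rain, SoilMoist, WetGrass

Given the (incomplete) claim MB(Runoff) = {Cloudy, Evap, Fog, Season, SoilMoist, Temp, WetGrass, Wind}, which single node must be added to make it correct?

Recall MB(v) = parents ∪ children ∪ spouses, where spouses are the other parents of v's children.
Runoff has parents Cloudy, Evap, SoilMoist, Sprinkler.
Children of Runoff: Season.
Other parents of Runoff's children:
  Season: Evap, Fog, SoilMoist, Sprinkler, Temp, WetGrass, Wind
MB(Runoff) = {Cloudy, Evap, Fog, Season, SoilMoist, Sprinkler, Temp, WetGrass, Wind}.
Comparing with the claimed set, Sprinkler is missing.

Sprinkler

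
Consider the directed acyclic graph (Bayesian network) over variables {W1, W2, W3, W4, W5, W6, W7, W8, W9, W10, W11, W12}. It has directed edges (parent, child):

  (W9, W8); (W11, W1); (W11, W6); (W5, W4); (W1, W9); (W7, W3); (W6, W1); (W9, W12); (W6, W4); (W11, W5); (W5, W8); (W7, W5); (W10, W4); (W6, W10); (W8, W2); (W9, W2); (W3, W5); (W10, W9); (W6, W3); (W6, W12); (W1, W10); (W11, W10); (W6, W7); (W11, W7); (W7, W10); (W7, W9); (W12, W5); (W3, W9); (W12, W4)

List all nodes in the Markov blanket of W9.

{W1, W2, W3, W5, W6, W7, W8, W10, W12}

W9's parents: W1, W3, W7, W10.
W9's children: W2, W8, W12.
Other parents of W9's children:
  W12's other parent is W6.
  parents(W8) \ {W9} = {W5}.
  W2 also has parent W8.
MB(W9) = {W1, W2, W3, W5, W6, W7, W8, W10, W12}.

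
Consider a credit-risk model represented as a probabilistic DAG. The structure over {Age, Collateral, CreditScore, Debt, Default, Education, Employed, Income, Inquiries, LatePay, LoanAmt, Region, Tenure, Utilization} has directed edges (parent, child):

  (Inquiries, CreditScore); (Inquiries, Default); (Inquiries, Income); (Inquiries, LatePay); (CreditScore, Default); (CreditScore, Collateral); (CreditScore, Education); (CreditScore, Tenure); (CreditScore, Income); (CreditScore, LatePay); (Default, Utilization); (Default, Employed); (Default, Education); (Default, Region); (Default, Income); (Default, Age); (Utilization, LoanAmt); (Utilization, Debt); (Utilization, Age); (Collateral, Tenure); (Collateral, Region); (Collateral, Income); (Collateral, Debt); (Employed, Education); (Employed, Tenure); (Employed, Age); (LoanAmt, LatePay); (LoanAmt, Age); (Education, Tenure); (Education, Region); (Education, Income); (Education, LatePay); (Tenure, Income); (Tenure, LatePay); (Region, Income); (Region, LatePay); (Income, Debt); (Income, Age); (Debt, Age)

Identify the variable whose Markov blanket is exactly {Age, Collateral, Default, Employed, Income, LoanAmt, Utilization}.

The target node must have every member of {Age, Collateral, Default, Employed, Income, LoanAmt, Utilization} as a parent, child, or co-parent, and no others.
Parents of Debt: Collateral, Income, Utilization; children: Age; co-parents: Default, Employed, Income, LoanAmt, Utilization.
These exactly cover the given set, so the node is Debt.

Debt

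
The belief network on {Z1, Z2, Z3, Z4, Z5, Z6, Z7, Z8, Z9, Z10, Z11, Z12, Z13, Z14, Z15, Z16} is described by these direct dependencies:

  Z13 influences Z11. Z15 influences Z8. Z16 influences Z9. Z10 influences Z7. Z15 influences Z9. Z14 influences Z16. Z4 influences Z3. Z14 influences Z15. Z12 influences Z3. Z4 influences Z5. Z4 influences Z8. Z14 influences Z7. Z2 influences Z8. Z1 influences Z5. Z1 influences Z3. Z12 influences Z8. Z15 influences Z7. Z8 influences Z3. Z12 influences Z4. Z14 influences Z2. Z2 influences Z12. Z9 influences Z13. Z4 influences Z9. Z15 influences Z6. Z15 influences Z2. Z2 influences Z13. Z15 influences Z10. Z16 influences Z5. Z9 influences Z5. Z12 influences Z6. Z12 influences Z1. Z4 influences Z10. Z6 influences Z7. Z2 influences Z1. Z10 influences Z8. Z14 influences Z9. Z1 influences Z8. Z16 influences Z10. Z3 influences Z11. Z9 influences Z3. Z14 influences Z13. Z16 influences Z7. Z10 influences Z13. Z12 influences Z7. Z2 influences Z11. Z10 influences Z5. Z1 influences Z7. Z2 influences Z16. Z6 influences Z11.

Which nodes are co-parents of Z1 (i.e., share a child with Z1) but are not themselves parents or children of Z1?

Children of Z1: Z3, Z5, Z7, Z8.
  Z7's other parents are Z6, Z10, Z12, Z14, Z15, Z16.
  Z5 also has parents Z4, Z9, Z10, Z16.
  parents(Z8) \ {Z1} = {Z2, Z4, Z10, Z12, Z15}.
  Z3 also has parents Z4, Z8, Z9, Z12.
Excluding nodes already adjacent to Z1 (Z2, Z3, Z5, Z7, Z8, Z12), the co-parent-only contribution is {Z4, Z6, Z9, Z10, Z14, Z15, Z16}.

{Z4, Z6, Z9, Z10, Z14, Z15, Z16}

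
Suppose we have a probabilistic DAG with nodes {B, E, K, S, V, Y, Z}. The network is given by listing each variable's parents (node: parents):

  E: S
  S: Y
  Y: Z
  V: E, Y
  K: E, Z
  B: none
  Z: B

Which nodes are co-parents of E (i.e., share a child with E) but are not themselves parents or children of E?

Children of E: K, V.
  K: Z
  V: Y
Excluding nodes already adjacent to E (K, S, V), the co-parent-only contribution is {Y, Z}.

{Y, Z}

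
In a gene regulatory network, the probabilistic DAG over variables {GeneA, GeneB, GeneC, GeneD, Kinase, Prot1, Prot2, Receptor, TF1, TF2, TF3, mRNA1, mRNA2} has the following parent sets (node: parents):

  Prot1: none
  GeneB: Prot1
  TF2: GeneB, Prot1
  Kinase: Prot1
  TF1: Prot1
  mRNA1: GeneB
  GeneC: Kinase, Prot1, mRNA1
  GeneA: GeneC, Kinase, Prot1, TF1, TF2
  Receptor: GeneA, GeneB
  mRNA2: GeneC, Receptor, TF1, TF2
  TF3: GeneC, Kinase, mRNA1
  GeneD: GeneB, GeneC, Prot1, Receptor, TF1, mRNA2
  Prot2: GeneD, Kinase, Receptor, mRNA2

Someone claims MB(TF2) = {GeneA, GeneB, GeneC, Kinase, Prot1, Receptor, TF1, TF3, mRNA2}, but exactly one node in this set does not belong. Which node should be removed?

TF3

Pa(TF2) = {GeneB, Prot1}.
TF2's children: GeneA, mRNA2.
Co-parents of TF2 (other parents of its children):
  parents(GeneA) \ {TF2} = {GeneC, Kinase, Prot1, TF1}.
  mRNA2's other parents are GeneC, Receptor, TF1.
MB(TF2) = {GeneA, GeneB, GeneC, Kinase, Prot1, Receptor, TF1, mRNA2}.
TF3 is neither a parent, child, nor co-parent of TF2, so it does not belong.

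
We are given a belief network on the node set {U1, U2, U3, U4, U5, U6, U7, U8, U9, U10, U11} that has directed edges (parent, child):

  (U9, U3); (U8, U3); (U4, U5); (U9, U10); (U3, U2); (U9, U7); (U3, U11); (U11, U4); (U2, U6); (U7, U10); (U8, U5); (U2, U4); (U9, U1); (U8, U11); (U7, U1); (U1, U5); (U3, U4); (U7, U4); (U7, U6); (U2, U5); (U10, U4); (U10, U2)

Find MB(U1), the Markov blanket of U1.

{U2, U4, U5, U7, U8, U9}

U1 has parents U7, U9.
Ch(U1) = {U5}.
Parents of each child, excluding U1:
  U5: U2, U4, U8
Union: {U7, U9} ∪ {U5} ∪ {U2, U4, U8} = {U2, U4, U5, U7, U8, U9}.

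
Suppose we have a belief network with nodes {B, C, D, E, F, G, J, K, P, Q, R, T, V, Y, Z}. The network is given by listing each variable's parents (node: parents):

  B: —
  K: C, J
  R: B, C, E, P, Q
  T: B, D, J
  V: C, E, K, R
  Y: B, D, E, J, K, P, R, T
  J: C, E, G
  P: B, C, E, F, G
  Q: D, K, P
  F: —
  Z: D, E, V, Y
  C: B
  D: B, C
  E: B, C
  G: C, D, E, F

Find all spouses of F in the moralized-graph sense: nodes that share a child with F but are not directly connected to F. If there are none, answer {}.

Children of F: G, P.
  parents(G) \ {F} = {C, D, E}.
  P's other parents are B, C, E, G.
Excluding nodes already adjacent to F (G, P), the co-parent-only contribution is {B, C, D, E}.

{B, C, D, E}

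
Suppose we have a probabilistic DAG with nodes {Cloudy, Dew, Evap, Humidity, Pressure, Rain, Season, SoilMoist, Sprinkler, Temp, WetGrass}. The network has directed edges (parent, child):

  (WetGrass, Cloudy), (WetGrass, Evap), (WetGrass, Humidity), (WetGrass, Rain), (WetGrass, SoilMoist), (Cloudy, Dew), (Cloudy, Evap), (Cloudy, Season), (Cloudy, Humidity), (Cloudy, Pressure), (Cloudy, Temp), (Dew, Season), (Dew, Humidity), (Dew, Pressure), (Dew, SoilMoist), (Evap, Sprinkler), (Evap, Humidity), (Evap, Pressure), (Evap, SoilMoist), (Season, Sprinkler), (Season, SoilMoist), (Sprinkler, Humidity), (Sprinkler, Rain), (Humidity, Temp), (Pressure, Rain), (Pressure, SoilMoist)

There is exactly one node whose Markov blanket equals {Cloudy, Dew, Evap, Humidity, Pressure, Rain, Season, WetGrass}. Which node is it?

The target node must have every member of {Cloudy, Dew, Evap, Humidity, Pressure, Rain, Season, WetGrass} as a parent, child, or co-parent, and no others.
Parents of Sprinkler: Evap, Season; children: Humidity, Rain; co-parents: Cloudy, Dew, Evap, Pressure, WetGrass.
These exactly cover the given set, so the node is Sprinkler.

Sprinkler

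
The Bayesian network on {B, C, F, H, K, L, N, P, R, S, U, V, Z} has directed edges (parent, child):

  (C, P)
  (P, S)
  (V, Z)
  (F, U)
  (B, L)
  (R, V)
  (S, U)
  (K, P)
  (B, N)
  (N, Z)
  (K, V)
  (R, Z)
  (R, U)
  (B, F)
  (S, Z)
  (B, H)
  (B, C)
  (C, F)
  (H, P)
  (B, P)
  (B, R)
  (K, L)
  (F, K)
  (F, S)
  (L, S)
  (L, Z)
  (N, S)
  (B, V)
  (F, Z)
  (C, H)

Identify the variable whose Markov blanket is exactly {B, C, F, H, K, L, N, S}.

P

The target node must have every member of {B, C, F, H, K, L, N, S} as a parent, child, or co-parent, and no others.
Parents of P: B, C, H, K; children: S; co-parents: F, L, N.
These exactly cover the given set, so the node is P.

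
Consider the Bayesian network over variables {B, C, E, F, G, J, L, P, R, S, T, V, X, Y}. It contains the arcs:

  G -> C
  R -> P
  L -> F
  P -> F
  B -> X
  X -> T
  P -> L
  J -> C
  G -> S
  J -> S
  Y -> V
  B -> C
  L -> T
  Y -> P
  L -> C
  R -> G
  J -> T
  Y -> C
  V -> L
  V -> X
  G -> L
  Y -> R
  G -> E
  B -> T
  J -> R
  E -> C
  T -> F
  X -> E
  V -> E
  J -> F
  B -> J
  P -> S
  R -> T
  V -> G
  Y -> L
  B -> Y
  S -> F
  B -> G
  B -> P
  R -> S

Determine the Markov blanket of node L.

{B, C, E, F, G, J, P, R, S, T, V, X, Y}

Parents of L: G, P, V, Y.
L's children: C, F, T.
Parents of each child, excluding L:
  C: B, E, G, J, Y
  T: B, J, R, X
  F: J, P, S, T
MB(L) = {B, C, E, F, G, J, P, R, S, T, V, X, Y}.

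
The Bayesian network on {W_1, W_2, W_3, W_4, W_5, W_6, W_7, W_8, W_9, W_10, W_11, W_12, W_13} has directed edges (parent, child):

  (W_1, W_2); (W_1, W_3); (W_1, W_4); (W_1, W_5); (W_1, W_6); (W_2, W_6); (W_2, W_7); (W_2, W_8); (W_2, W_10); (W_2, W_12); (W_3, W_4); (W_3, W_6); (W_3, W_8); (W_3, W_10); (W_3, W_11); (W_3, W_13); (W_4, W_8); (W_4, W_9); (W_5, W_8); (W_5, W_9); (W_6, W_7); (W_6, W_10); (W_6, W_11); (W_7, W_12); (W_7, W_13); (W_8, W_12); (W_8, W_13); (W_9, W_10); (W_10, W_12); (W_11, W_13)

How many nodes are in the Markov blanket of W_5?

W_5's parents: W_1.
W_5 has children W_8, W_9.
Co-parents of W_5 (other parents of its children):
  W_8's other parents are W_2, W_3, W_4.
  parents(W_9) \ {W_5} = {W_4}.
MB(W_5) = {W_1, W_2, W_3, W_4, W_8, W_9}, which has 6 nodes.

6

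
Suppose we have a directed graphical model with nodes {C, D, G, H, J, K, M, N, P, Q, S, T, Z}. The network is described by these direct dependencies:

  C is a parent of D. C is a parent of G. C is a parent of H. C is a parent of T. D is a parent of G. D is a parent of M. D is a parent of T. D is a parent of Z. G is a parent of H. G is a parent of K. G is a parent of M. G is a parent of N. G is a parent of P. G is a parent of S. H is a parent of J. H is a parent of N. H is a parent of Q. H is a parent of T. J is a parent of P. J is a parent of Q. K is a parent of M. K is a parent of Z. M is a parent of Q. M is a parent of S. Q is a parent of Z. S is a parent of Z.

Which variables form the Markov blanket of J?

Recall MB(v) = parents ∪ children ∪ spouses, where spouses are the other parents of v's children.
J's parents: H.
Children of J: P, Q.
Other parents of J's children:
  P's other parent is G.
  Q also has parents H, M.
Taking the union gives {G, H, M, P, Q}.

{G, H, M, P, Q}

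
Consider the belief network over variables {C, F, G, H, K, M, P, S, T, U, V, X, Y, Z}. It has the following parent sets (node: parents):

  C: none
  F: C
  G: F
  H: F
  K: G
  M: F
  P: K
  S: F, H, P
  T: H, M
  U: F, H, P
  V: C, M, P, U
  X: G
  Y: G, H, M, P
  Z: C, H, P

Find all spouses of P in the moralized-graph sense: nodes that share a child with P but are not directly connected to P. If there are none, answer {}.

{C, F, G, H, M}

Children of P: S, U, V, Y, Z.
  S: F, H
  U: F, H
  V: C, M, U
  Y: G, H, M
  Z: C, H
Excluding nodes already adjacent to P (K, S, U, V, Y, Z), the co-parent-only contribution is {C, F, G, H, M}.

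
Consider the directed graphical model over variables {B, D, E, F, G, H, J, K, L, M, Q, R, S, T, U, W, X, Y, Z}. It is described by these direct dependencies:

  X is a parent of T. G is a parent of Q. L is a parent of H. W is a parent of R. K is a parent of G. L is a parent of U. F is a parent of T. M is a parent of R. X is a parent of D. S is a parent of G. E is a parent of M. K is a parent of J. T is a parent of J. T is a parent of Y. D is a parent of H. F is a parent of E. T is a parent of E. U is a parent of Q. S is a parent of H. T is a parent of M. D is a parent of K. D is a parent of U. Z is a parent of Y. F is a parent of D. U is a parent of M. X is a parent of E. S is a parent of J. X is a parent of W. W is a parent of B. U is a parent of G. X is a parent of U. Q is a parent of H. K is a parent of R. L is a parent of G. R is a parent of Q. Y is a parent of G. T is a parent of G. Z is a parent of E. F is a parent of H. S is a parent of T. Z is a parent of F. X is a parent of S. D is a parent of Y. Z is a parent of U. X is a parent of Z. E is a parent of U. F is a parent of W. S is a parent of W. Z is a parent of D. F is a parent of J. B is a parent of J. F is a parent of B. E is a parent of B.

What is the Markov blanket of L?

{D, E, F, G, H, K, Q, S, T, U, X, Y, Z}

Recall MB(v) = parents ∪ children ∪ spouses, where spouses are the other parents of v's children.
L has children G, H, U.
L's parents: none.
Co-parents of L (other parents of its children):
  parents(U) \ {L} = {D, E, X, Z}.
  G's other parents are K, S, T, U, Y.
  H also has parents D, F, Q, S.
MB(L) = {D, E, F, G, H, K, Q, S, T, U, X, Y, Z}.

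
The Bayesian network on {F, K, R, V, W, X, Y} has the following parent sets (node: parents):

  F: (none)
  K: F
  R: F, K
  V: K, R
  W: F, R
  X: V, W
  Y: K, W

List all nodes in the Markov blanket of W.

{F, K, R, V, X, Y}

Recall MB(v) = parents ∪ children ∪ spouses, where spouses are the other parents of v's children.
Parents of W: F, R.
Ch(W) = {X, Y}.
Co-parents of W (other parents of its children):
  X also has parent V.
  Y also has parent K.
So the Markov blanket of W is {F, K, R, V, X, Y}.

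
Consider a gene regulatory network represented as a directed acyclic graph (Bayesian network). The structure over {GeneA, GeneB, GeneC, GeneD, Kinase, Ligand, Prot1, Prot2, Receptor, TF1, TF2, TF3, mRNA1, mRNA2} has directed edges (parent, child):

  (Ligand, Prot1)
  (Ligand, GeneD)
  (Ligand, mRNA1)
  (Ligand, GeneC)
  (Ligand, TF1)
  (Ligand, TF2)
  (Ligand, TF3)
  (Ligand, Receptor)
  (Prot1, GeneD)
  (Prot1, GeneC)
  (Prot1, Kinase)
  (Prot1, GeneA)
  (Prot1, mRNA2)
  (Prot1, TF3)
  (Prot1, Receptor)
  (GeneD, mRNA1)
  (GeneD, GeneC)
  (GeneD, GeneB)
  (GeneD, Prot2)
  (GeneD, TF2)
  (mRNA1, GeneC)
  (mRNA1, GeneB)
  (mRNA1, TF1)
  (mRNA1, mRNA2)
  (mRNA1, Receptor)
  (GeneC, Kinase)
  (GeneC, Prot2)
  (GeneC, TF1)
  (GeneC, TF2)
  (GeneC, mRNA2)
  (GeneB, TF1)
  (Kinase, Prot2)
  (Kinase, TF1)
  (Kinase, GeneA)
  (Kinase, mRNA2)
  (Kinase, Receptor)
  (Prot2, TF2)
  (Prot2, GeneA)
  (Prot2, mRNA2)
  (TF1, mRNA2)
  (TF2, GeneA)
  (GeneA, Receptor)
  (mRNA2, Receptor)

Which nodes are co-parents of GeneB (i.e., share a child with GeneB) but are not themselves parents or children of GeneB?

{GeneC, Kinase, Ligand}

Children of GeneB: TF1.
  TF1: GeneC, Kinase, Ligand, mRNA1
Excluding nodes already adjacent to GeneB (GeneD, TF1, mRNA1), the co-parent-only contribution is {GeneC, Kinase, Ligand}.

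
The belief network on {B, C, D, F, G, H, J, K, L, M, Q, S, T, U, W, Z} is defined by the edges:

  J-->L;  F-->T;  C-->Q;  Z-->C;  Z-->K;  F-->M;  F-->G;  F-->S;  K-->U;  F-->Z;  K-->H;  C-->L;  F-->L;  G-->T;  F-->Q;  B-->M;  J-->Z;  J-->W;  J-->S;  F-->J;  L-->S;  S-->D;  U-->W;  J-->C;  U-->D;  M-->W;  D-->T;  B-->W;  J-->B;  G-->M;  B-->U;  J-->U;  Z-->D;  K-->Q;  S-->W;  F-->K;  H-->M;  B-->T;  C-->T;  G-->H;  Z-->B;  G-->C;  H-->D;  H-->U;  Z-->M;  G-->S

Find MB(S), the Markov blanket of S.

{B, D, F, G, H, J, L, M, U, W, Z}

S's parents: F, G, J, L.
S's children: D, W.
Parents of each child, excluding S:
  parents(W) \ {S} = {B, J, M, U}.
  parents(D) \ {S} = {H, U, Z}.
MB(S) = {B, D, F, G, H, J, L, M, U, W, Z}.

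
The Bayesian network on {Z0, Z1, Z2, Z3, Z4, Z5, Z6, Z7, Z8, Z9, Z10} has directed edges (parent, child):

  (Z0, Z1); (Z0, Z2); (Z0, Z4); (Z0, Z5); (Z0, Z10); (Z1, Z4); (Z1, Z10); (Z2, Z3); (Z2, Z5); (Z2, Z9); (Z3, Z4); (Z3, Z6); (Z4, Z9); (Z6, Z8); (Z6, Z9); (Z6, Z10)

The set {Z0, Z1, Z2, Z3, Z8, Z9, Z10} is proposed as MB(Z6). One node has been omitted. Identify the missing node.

The Markov blanket of a node is its parents, its children, and the other parents of its children.
Z6 has parent Z3.
Ch(Z6) = {Z8, Z9, Z10}.
Parents of each child, excluding Z6:
  Z8: no additional parents.
  parents(Z9) \ {Z6} = {Z2, Z4}.
  parents(Z10) \ {Z6} = {Z0, Z1}.
MB(Z6) = {Z0, Z1, Z2, Z3, Z4, Z8, Z9, Z10}.
Comparing with the claimed set, Z4 is missing.

Z4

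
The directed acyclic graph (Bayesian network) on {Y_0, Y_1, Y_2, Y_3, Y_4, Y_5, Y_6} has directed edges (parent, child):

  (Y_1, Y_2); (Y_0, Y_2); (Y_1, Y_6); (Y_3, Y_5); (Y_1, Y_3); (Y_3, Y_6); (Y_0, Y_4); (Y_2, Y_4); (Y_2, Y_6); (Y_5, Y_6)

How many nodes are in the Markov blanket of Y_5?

Parents of Y_5: Y_3.
Y_5's children: Y_6.
Other parents of Y_5's children:
  Y_6 also has parents Y_1, Y_2, Y_3.
MB(Y_5) = {Y_1, Y_2, Y_3, Y_6}, which has 4 nodes.

4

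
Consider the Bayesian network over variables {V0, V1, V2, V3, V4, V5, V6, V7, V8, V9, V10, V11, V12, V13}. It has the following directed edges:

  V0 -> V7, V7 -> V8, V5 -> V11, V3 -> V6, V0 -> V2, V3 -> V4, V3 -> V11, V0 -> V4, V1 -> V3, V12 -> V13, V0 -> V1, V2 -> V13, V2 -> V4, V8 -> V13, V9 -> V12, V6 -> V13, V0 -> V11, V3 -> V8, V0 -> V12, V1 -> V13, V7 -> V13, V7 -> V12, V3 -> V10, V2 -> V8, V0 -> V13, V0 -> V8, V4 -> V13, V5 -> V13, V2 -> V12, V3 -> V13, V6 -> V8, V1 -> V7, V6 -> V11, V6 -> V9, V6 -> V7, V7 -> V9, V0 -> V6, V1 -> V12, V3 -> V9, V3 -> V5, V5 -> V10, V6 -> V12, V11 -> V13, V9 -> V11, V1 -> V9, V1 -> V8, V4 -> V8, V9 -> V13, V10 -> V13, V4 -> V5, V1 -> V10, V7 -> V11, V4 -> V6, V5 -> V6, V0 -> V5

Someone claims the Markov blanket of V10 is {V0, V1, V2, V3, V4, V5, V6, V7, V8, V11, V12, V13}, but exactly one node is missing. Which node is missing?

Children of V10: V13.
V10 has parents V1, V3, V5.
Parents of each child, excluding V10:
  V13: V0, V1, V2, V3, V4, V5, V6, V7, V8, V9, V11, V12
MB(V10) = {V0, V1, V2, V3, V4, V5, V6, V7, V8, V9, V11, V12, V13}.
Comparing with the claimed set, V9 is missing.

V9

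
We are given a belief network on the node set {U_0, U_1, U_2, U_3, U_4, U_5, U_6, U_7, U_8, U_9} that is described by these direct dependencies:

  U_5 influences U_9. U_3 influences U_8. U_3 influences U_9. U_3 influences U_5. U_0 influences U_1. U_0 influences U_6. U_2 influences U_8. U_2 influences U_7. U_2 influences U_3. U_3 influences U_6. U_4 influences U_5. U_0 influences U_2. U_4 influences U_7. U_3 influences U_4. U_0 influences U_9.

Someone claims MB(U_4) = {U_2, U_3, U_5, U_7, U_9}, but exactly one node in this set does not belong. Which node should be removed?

Pa(U_4) = {U_3}.
U_4 has children U_5, U_7.
Other parents of U_4's children:
  U_5: U_3
  U_7: U_2
MB(U_4) = {U_2, U_3, U_5, U_7}.
U_9 is neither a parent, child, nor co-parent of U_4, so it does not belong.

U_9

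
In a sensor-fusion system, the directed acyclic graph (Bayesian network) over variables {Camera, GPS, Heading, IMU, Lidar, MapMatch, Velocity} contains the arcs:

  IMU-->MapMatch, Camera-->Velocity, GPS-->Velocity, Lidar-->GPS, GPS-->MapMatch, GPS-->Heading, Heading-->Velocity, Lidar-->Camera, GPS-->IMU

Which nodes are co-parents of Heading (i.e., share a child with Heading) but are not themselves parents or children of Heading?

Children of Heading: Velocity.
  Velocity: Camera, GPS
Excluding nodes already adjacent to Heading (GPS, Velocity), the co-parent-only contribution is {Camera}.

{Camera}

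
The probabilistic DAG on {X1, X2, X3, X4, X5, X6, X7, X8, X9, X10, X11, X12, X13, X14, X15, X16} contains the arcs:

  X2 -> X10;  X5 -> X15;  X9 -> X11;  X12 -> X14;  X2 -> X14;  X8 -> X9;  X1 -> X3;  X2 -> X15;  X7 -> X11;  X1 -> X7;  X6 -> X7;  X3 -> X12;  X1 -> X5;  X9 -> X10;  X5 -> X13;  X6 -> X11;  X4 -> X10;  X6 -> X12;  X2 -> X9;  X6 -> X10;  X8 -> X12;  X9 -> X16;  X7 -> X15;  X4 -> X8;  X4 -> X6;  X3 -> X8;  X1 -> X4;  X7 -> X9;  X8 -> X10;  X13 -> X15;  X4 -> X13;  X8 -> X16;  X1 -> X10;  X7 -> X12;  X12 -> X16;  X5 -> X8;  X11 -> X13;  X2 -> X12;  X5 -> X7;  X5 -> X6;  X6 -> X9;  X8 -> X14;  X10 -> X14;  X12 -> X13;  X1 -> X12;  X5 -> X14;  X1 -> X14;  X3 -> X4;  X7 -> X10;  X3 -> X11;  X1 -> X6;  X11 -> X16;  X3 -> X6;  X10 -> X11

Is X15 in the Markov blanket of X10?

Children of X10: X11, X14.
X10's parents: X1, X2, X4, X6, X7, X8, X9.
Co-parents of X10 (other parents of its children):
  X11: X3, X6, X7, X9
  X14: X1, X2, X5, X8, X12
MB(X10) = {X1, X2, X3, X4, X5, X6, X7, X8, X9, X11, X12, X14}; X15 is not in this set.

No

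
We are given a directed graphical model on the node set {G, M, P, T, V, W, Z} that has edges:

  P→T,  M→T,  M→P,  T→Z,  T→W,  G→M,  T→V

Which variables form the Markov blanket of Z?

Pa(Z) = {T}.
Children of Z: none.
Z has no children, so there are no co-parents.
MB(Z) = {T}.

{T}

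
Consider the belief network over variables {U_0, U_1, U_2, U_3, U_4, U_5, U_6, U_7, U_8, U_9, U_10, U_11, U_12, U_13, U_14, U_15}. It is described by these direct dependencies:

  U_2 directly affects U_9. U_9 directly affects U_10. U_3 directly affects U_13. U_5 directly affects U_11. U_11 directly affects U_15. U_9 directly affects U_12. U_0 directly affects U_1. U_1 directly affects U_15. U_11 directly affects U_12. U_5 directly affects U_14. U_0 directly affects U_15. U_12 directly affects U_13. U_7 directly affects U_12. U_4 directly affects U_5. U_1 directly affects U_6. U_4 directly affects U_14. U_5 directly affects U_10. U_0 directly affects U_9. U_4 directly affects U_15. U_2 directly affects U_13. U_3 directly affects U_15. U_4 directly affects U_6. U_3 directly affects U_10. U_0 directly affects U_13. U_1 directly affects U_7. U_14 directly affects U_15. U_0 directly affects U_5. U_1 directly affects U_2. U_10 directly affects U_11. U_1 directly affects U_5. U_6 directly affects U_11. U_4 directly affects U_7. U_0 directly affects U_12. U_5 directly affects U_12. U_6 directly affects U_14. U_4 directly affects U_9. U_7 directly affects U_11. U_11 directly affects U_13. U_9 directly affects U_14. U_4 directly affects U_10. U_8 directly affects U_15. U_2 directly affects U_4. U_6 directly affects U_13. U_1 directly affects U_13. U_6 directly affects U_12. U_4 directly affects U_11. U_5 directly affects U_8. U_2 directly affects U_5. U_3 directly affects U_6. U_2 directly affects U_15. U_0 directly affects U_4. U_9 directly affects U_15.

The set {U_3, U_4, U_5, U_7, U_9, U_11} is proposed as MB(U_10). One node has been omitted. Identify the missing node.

A node's Markov blanket = Pa ∪ Ch ∪ (parents of Ch other than the node itself).
U_10 has child U_11.
Pa(U_10) = {U_3, U_4, U_5, U_9}.
Other parents of U_10's children:
  parents(U_11) \ {U_10} = {U_4, U_5, U_6, U_7}.
MB(U_10) = {U_3, U_4, U_5, U_6, U_7, U_9, U_11}.
Comparing with the claimed set, U_6 is missing.

U_6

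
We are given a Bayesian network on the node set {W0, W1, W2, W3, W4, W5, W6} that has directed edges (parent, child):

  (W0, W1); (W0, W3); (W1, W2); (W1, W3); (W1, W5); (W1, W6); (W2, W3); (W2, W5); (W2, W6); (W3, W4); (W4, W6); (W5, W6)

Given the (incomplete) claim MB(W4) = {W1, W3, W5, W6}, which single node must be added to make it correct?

W2

By definition, MB(W4) is built from W4's parents, W4's children, and the co-parents of W4.
Parents of W4: W3.
W4 has child W6.
Parents of each child, excluding W4:
  parents(W6) \ {W4} = {W1, W2, W5}.
MB(W4) = {W1, W2, W3, W5, W6}.
Comparing with the claimed set, W2 is missing.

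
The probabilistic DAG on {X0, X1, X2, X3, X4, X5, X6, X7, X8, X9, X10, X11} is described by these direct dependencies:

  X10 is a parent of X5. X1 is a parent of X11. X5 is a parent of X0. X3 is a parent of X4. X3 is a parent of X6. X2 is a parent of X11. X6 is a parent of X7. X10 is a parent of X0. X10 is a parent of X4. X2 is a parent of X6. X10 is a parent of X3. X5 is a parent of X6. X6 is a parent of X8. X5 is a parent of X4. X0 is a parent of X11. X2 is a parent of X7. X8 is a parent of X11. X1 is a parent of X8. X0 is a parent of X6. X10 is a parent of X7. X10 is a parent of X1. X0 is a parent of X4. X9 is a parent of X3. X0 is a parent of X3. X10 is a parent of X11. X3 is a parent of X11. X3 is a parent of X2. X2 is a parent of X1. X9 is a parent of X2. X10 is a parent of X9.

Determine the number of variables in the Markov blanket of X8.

7

X8's children: X11.
Pa(X8) = {X1, X6}.
For each child, the remaining parents (spouses of X8):
  X11: X0, X1, X2, X3, X10
MB(X8) = {X0, X1, X2, X3, X6, X10, X11}, which has 7 nodes.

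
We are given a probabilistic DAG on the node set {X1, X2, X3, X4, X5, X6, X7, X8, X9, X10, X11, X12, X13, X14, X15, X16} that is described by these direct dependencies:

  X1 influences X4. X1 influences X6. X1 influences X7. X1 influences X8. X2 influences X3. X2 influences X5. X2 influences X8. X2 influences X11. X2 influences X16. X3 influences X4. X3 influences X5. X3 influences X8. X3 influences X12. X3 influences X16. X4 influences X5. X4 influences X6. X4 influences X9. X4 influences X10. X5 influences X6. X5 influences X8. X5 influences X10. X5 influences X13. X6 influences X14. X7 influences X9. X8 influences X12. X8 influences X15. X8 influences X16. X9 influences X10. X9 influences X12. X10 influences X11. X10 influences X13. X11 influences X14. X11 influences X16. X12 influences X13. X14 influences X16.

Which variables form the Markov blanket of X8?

{X1, X2, X3, X5, X9, X11, X12, X14, X15, X16}

Recall MB(v) = parents ∪ children ∪ spouses, where spouses are the other parents of v's children.
X8 has parents X1, X2, X3, X5.
X8 has children X12, X15, X16.
Co-parents of X8 (other parents of its children):
  X12: X3, X9
  X15: —
  X16: X2, X3, X11, X14
So the Markov blanket of X8 is {X1, X2, X3, X5, X9, X11, X12, X14, X15, X16}.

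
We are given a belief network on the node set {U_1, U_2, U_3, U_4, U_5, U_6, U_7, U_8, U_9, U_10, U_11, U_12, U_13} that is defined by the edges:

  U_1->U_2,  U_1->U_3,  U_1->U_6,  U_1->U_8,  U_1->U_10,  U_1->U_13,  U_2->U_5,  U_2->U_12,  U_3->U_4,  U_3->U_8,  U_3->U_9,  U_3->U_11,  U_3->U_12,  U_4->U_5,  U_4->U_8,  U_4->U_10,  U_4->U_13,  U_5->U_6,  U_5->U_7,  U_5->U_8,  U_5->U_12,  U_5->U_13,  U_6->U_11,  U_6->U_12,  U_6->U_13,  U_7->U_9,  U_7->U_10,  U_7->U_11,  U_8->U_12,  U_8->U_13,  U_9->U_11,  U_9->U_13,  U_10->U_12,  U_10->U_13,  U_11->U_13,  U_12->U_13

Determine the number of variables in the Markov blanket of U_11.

11

By definition, MB(U_11) is built from U_11's parents, U_11's children, and the co-parents of U_11.
U_11 has parents U_3, U_6, U_7, U_9.
Ch(U_11) = {U_13}.
Co-parents of U_11 (other parents of its children):
  U_13: U_1, U_4, U_5, U_6, U_8, U_9, U_10, U_12
MB(U_11) = {U_1, U_3, U_4, U_5, U_6, U_7, U_8, U_9, U_10, U_12, U_13}, which has 11 nodes.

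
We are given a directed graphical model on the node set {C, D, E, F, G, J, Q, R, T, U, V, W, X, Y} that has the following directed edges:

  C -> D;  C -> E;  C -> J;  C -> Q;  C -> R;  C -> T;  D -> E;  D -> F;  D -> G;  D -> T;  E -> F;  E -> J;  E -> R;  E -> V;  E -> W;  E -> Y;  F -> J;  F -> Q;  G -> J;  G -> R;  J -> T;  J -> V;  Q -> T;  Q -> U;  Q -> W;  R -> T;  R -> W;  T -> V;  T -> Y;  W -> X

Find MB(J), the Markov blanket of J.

Parents of J: C, E, F, G.
Children of J: T, V.
Other parents of J's children:
  T's other parents are C, D, Q, R.
  parents(V) \ {J} = {E, T}.
MB(J) = {C, D, E, F, G, Q, R, T, V}.

{C, D, E, F, G, Q, R, T, V}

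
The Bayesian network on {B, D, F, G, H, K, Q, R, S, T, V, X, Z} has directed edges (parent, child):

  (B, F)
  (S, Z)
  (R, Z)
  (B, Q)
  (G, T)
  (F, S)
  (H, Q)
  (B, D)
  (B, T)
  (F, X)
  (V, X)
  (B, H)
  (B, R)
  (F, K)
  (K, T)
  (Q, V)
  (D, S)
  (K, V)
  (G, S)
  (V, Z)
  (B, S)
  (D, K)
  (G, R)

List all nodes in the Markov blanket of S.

S's children: Z.
S's parents: B, D, F, G.
Parents of each child, excluding S:
  Z's other parents are R, V.
Union: {B, D, F, G} ∪ {Z} ∪ {R, V} = {B, D, F, G, R, V, Z}.

{B, D, F, G, R, V, Z}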